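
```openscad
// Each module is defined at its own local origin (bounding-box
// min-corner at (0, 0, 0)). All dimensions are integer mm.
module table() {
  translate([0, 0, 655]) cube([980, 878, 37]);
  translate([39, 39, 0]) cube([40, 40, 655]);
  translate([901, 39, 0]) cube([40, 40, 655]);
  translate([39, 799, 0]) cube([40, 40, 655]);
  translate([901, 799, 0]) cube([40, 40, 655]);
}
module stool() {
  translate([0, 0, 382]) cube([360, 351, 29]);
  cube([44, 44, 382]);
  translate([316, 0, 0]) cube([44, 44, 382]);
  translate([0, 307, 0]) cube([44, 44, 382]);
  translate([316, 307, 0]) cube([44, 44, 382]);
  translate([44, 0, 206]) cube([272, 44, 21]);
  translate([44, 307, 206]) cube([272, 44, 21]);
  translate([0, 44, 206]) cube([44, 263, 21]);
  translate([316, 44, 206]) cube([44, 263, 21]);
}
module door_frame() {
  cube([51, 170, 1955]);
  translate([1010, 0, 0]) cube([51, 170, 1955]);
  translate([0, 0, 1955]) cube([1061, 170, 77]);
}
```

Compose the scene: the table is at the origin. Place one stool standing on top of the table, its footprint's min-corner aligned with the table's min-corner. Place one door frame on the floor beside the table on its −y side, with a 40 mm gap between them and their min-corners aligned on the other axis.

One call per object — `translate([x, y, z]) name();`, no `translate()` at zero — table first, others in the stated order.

table();
translate([0, 0, 692]) stool();
translate([0, -210, 0]) door_frame();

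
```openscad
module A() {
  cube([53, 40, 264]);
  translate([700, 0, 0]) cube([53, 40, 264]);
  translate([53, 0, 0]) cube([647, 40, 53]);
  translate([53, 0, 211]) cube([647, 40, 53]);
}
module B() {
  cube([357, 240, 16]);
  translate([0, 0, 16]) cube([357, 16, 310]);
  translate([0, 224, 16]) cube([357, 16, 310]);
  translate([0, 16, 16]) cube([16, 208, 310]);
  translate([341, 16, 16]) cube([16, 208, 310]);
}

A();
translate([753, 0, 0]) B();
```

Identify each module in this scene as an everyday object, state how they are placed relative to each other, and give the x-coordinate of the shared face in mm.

The picture frame's +x face and the open box's −x face are both at x = 753 mm.

A is a picture frame. B is an open box. The open box is against the picture frame's +x side, with their −y faces flush. The x-coordinate of the shared face is 753 mm.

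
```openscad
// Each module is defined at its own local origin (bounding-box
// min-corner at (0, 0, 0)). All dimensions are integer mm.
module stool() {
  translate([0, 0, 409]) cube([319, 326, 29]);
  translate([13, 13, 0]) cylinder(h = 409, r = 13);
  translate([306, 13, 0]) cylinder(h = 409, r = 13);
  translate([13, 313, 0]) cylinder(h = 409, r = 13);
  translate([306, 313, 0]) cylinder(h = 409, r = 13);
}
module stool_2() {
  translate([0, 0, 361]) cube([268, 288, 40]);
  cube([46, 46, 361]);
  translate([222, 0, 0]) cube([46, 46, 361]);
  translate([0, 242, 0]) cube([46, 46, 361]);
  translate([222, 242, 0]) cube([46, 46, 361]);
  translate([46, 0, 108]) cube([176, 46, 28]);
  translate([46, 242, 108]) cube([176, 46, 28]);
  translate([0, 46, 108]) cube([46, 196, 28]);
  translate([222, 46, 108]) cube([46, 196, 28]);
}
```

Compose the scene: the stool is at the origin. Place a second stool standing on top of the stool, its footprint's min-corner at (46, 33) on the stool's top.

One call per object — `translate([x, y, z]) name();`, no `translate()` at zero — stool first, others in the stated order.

stool();
translate([46, 33, 438]) stool_2();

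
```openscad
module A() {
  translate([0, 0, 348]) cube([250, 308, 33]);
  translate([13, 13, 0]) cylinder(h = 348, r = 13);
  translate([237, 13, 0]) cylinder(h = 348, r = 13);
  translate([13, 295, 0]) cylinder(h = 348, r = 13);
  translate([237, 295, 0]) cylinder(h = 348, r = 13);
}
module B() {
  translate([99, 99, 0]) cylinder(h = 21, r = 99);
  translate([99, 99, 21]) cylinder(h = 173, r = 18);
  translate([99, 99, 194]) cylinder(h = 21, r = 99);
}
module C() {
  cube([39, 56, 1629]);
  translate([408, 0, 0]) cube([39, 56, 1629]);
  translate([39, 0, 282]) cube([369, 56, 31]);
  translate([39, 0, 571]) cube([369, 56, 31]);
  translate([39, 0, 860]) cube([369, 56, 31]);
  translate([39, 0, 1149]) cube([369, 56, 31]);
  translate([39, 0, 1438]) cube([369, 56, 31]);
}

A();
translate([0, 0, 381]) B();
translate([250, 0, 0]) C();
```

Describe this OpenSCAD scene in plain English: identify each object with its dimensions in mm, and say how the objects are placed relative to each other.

A is a four-legged stool. The seat is 250×308 mm, 33 mm thick, top at z = 381 mm. It stands on four round legs, each 26 mm in diameter, from z = 0 to the seat underside, each leg's axis is inset half a diameter from the nearest pair of seat edges (so the leg's bounding box is flush with the corner).

B is a spool: two coaxial disc flanges of radius 99 mm and thickness 21 mm, joined by a core cylinder of radius 18 mm and height 173 mm. The lower flange rests on z = 0 and the three cylinders share a vertical axis.

C is a straight ladder. Two 39×56 mm vertical rails, 1629 mm tall, stand 447 mm apart (outside-to-outside) with their front faces coplanar on the −y side. 5 rungs, each 56 mm deep and 31 mm tall, span between the inner faces of the rails, front faces flush with the rails. The lowest rung's underside is at z = 282 mm and rungs are spaced 289 mm apart (underside to underside).

The spool is on top of the stool. The ladder is against the stool's +x side, with their −y faces flush.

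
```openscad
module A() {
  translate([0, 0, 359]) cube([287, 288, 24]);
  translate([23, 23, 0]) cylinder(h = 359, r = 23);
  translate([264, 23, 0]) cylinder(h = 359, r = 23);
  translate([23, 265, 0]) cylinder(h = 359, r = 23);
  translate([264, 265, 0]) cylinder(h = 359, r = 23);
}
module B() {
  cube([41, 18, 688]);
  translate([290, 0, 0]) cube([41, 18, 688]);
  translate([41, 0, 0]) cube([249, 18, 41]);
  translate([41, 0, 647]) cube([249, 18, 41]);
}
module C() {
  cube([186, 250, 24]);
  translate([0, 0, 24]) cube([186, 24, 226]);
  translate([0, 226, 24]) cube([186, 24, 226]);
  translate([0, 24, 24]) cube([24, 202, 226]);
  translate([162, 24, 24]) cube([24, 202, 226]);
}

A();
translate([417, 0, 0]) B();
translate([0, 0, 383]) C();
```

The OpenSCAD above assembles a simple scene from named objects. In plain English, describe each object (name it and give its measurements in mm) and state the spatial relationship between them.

A is a four-legged stool. The seat is 287×288 mm, 24 mm thick, top at z = 383 mm. It stands on four round legs, each 46 mm in diameter, from z = 0 to the seat underside, each leg's axis is inset half a diameter from the nearest pair of seat edges (so the leg's bounding box is flush with the corner).

B is a rectangular picture frame lying in the x–z plane (depth along y). The opening is 249 mm wide (x) by 606 mm tall (z), surrounded by a border 41 mm wide on all four sides. The frame is 18 mm deep and is made of two full-height vertical stiles with two horizontal rails fitted between them.

C is an open-topped rectangular box: outside dimensions 186×250×250 mm, with a uniform wall and base thickness of 24 mm. The base is a full 186×250 slab on the floor; four walls sit on top of the base. The front and back walls (the −y and +y sides) span the full width; the two side walls fit between them.

The picture frame is on the floor beside the stool on its +x side. The open box is on top of the stool.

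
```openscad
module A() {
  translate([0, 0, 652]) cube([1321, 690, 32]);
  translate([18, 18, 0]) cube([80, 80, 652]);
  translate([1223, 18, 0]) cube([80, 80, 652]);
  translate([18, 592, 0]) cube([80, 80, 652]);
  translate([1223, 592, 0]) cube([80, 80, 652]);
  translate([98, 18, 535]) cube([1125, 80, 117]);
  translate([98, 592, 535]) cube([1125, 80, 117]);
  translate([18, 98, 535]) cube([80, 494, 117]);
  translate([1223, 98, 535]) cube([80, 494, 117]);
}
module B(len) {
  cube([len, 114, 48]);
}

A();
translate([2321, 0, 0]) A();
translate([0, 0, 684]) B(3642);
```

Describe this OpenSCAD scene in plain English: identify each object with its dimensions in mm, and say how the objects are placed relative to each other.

A is a table with a 1321×690 mm rectangular top, 32 mm thick, top surface at z = 684 mm, supported by four 80×80 mm square legs, each inset 18 mm from the nearest pair of top edges, running from the floor. Four apron rails, 80 mm thick and 117 mm tall, run between adjacent legs with their top edges flush with the underside of the top and their outer faces flush with the legs' outer faces.

B is a rectangular beam 3642 mm long (x), 114 mm deep (y), 48 mm thick (z).

The beam spans the tops of two tables placed 1000 mm apart, resting at z = 684 mm.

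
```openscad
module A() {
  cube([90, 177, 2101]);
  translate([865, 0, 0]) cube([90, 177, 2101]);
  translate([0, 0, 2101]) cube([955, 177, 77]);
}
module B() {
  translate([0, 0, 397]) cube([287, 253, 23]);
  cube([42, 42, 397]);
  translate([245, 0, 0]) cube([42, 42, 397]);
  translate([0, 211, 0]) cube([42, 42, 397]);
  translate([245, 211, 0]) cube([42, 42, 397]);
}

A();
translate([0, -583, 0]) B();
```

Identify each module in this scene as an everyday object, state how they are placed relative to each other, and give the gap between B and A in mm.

A is a door frame. B is a stool. The stool is on the floor beside the door frame on its −y side. The gap between the stool and the door frame is 330 mm.

The stool's nearest face is 330 mm from the door frame's −y face.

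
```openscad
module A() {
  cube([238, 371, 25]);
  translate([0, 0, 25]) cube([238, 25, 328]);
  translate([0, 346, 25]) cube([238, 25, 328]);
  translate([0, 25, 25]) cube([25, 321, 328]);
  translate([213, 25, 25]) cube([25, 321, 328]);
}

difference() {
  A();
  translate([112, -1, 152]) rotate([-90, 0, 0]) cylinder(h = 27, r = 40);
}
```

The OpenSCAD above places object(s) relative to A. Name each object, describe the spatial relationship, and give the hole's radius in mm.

The subtracted cylinder has r = 40 mm.

A is an open box. The open box has a circular hole through its front wall. The hole's radius is 40 mm.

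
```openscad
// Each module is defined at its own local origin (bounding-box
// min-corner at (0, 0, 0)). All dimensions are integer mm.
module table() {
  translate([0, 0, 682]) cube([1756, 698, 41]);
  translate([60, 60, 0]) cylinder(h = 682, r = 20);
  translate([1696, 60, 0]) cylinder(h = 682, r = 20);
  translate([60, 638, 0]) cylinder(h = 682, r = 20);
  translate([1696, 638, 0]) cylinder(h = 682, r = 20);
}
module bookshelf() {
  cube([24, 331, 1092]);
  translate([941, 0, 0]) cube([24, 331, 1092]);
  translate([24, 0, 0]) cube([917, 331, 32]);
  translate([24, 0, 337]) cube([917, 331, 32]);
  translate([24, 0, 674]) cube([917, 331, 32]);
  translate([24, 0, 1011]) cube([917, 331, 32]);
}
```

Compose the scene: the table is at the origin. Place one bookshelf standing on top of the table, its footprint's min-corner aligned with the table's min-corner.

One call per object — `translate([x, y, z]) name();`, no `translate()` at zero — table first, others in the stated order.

table();
translate([0, 0, 723]) bookshelf();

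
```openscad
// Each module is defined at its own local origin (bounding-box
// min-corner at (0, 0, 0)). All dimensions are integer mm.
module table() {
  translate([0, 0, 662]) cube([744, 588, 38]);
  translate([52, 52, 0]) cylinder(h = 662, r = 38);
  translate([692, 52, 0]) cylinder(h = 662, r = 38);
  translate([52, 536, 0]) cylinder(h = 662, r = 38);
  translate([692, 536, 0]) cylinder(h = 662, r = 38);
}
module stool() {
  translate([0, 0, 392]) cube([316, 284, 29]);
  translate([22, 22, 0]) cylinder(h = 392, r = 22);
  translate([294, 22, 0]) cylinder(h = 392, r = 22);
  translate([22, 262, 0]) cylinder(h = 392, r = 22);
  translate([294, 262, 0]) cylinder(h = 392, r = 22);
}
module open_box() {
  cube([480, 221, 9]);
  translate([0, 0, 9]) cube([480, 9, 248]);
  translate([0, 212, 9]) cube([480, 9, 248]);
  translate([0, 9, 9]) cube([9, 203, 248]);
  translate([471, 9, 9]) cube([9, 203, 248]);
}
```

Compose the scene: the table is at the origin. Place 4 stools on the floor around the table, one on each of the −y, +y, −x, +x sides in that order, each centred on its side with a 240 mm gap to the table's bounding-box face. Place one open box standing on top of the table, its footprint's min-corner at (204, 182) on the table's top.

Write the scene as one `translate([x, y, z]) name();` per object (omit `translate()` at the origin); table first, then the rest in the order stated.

table();
translate([214, -524, 0]) stool();
translate([214, 828, 0]) stool();
translate([-556, 152, 0]) stool();
translate([984, 152, 0]) stool();
translate([204, 182, 700]) open_box();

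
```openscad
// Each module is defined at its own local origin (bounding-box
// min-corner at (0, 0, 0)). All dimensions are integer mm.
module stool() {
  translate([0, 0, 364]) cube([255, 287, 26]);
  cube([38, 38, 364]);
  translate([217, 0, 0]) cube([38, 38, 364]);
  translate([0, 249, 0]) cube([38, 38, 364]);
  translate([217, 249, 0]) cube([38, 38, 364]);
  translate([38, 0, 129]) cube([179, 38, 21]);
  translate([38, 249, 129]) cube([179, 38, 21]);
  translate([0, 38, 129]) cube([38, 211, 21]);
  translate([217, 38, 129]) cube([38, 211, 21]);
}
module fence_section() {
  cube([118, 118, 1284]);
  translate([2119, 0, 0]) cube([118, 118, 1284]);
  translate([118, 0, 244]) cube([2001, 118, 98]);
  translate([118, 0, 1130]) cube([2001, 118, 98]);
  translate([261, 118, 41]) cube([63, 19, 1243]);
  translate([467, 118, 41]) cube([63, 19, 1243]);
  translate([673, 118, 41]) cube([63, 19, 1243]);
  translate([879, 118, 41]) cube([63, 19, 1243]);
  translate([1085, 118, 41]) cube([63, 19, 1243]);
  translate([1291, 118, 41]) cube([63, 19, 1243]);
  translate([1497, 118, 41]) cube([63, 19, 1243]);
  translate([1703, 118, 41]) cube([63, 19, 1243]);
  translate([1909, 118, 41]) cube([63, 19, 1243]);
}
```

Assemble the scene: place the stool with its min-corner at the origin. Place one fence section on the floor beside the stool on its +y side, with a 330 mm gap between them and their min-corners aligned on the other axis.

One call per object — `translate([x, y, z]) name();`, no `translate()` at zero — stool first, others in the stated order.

stool();
translate([0, 617, 0]) fence_section();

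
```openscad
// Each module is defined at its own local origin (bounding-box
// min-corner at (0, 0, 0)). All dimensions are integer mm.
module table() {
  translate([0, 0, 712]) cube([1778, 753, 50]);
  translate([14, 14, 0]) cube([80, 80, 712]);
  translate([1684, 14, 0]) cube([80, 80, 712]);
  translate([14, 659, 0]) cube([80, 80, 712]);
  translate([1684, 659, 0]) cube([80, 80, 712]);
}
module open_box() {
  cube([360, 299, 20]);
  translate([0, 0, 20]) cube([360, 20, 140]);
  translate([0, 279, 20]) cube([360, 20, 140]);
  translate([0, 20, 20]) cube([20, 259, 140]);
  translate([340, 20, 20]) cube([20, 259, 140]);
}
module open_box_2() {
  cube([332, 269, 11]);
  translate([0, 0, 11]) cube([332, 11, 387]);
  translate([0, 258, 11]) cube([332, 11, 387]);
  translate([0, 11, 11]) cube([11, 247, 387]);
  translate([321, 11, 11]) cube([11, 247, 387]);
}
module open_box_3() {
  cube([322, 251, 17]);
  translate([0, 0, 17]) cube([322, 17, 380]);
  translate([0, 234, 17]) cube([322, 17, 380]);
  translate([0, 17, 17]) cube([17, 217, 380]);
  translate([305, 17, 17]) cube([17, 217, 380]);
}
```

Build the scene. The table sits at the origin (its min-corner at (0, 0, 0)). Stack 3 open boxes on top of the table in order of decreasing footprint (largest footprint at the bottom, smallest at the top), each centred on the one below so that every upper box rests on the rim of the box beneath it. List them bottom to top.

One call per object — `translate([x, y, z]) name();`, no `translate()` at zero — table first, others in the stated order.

table();
translate([709, 227, 762]) open_box();
translate([723, 242, 922]) open_box_2();
translate([728, 251, 1320]) open_box_3();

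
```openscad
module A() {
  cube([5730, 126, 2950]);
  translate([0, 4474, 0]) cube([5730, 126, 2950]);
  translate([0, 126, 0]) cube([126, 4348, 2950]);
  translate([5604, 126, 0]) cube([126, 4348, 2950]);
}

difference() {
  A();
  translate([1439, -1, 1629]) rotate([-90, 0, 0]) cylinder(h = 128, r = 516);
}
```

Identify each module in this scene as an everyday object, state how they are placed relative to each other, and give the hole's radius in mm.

A is a house frame. The house frame has a circular hole through its front wall. The hole's radius is 516 mm.

The subtracted cylinder has r = 516 mm.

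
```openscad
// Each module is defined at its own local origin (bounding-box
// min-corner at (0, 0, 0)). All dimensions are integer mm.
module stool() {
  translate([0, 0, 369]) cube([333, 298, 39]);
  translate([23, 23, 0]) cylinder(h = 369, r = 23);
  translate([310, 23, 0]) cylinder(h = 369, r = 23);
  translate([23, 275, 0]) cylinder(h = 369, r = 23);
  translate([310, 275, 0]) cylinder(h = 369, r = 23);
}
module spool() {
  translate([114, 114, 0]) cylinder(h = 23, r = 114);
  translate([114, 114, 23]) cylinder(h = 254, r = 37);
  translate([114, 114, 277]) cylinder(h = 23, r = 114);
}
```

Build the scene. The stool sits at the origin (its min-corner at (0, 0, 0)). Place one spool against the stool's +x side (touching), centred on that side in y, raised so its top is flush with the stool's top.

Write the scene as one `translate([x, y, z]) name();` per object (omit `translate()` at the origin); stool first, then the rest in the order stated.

stool();
translate([333, 35, 108]) spool();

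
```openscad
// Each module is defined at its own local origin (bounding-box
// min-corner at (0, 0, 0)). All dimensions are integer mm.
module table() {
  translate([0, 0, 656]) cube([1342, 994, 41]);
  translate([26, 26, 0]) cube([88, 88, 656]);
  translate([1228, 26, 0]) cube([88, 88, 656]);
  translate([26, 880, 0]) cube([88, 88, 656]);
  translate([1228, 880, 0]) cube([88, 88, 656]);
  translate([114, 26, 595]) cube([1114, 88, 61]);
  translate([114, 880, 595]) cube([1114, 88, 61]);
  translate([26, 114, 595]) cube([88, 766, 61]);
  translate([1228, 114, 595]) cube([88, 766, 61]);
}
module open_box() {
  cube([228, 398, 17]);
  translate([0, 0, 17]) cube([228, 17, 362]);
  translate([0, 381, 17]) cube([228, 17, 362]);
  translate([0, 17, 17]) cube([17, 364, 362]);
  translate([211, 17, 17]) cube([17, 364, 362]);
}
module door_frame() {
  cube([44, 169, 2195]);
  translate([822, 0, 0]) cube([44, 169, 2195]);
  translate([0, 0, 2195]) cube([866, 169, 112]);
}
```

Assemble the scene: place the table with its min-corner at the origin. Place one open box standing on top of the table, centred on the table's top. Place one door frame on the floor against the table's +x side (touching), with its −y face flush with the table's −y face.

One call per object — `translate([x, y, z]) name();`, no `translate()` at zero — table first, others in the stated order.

table();
translate([557, 298, 697]) open_box();
translate([1342, 0, 0]) door_frame();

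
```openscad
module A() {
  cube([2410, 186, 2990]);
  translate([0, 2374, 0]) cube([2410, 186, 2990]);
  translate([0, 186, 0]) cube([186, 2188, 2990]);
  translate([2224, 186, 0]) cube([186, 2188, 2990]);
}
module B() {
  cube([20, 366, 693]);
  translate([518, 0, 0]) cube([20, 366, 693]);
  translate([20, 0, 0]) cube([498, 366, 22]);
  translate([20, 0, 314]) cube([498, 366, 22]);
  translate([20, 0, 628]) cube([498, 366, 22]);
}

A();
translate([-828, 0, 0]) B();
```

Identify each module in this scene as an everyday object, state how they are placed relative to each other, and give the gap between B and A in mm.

The bookshelf's nearest face is 290 mm from the house frame's −x face.

A is a house frame. B is a bookshelf. The bookshelf is on the floor beside the house frame on its −x side. The gap between the bookshelf and the house frame is 290 mm.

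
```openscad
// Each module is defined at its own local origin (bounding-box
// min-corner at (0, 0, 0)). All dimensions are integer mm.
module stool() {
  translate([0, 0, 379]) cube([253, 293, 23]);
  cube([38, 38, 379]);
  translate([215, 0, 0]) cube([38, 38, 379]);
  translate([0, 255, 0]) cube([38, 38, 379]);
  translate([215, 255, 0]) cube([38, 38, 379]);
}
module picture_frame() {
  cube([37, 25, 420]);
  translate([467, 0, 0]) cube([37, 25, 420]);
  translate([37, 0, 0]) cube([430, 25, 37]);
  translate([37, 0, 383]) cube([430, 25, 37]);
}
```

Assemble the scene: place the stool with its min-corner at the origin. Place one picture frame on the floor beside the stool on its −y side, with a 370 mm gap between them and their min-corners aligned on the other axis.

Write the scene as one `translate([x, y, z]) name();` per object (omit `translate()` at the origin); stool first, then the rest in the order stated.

stool();
translate([0, -395, 0]) picture_frame();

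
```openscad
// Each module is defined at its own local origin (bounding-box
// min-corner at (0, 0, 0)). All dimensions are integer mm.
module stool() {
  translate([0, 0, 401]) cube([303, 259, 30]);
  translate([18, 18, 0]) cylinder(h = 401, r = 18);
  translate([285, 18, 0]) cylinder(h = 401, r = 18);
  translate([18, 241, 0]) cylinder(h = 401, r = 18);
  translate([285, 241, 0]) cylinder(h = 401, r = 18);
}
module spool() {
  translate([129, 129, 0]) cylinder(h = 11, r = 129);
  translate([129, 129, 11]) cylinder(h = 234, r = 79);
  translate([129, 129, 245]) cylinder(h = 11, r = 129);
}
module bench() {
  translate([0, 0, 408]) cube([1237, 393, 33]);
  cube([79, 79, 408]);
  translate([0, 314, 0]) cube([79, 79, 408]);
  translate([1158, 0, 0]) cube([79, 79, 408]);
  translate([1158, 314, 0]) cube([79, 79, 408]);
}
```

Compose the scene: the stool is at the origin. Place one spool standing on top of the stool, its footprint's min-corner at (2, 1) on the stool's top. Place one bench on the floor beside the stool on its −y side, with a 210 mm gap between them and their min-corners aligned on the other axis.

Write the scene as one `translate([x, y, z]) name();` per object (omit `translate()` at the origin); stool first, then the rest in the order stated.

stool();
translate([2, 1, 431]) spool();
translate([0, -603, 0]) bench();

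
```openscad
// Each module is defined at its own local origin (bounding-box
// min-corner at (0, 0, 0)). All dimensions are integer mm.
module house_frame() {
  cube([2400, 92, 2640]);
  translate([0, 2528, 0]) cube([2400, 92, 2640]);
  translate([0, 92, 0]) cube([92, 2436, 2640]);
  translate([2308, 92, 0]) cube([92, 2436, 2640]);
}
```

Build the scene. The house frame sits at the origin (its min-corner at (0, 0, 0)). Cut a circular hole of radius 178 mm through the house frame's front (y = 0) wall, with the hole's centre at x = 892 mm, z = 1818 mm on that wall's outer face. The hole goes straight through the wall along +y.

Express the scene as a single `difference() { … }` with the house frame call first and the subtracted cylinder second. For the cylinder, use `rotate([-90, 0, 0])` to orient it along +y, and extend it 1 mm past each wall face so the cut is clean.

difference() {
  house_frame();
  translate([892, -1, 1818]) rotate([-90, 0, 0]) cylinder(h = 94, r = 178);
}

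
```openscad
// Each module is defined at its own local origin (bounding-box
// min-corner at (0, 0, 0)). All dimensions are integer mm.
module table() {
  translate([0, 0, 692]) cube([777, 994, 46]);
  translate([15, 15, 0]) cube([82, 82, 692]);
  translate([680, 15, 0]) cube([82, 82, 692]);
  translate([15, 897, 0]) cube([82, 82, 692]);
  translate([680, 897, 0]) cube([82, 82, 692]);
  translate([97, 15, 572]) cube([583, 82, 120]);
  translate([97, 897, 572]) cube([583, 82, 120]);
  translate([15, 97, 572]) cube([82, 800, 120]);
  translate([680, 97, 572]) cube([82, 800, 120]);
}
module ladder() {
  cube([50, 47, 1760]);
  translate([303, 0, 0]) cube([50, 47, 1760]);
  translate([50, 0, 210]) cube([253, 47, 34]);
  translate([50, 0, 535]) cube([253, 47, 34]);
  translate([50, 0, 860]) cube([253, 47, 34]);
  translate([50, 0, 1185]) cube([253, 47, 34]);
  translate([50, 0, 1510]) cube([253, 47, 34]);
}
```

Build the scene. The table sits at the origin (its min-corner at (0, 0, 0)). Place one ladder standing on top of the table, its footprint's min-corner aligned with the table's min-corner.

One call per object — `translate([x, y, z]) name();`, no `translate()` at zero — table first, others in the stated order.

table();
translate([0, 0, 738]) ladder();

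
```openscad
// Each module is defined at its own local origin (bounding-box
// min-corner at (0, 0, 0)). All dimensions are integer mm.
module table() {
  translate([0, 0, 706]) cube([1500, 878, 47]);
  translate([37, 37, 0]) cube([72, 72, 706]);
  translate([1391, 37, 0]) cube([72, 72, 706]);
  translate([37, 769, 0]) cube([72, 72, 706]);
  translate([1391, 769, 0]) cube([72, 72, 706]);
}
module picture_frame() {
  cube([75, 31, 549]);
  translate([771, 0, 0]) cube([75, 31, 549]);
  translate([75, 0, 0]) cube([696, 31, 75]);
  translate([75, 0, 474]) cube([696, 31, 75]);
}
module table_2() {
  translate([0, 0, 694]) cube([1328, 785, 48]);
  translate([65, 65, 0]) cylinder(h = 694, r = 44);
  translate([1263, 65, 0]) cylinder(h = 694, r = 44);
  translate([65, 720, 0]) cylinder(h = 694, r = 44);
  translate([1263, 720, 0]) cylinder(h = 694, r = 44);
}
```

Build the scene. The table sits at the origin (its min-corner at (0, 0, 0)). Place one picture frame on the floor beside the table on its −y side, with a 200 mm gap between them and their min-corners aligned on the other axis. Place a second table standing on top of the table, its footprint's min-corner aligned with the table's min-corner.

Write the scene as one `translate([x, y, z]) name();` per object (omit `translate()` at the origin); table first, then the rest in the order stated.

table();
translate([0, -231, 0]) picture_frame();
translate([0, 0, 753]) table_2();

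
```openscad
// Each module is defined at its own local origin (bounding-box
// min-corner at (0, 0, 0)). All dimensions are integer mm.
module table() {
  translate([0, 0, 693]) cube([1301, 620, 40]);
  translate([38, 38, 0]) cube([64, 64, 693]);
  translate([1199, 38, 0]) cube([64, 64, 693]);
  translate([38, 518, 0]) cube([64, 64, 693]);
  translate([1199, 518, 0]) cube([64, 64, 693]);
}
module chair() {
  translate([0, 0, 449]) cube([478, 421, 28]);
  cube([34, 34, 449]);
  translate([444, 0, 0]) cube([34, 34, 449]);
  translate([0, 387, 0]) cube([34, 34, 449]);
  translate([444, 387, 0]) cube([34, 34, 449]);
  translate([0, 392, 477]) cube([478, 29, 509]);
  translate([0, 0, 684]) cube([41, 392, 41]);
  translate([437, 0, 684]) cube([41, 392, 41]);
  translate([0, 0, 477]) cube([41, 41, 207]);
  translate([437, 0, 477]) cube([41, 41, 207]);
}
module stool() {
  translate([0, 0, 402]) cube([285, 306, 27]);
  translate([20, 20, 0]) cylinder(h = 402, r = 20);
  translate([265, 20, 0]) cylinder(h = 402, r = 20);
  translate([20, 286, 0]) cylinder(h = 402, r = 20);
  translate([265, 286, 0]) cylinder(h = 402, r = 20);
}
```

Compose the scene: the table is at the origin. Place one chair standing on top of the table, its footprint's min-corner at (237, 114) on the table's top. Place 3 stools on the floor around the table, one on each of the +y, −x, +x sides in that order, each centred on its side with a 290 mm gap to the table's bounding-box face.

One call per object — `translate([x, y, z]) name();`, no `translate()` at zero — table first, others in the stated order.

table();
translate([237, 114, 733]) chair();
translate([508, 910, 0]) stool();
translate([-575, 157, 0]) stool();
translate([1591, 157, 0]) stool();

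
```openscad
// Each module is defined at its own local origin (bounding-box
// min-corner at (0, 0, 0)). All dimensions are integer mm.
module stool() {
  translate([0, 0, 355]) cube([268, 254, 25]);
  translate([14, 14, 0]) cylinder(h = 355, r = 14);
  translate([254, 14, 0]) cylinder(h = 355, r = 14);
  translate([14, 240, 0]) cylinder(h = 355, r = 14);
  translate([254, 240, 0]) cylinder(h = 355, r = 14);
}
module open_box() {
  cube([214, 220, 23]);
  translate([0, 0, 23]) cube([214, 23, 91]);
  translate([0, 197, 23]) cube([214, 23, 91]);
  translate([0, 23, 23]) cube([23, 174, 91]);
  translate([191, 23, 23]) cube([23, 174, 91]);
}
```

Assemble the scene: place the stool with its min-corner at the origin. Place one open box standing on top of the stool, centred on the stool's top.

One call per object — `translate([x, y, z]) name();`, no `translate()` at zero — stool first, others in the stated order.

stool();
translate([27, 17, 380]) open_box();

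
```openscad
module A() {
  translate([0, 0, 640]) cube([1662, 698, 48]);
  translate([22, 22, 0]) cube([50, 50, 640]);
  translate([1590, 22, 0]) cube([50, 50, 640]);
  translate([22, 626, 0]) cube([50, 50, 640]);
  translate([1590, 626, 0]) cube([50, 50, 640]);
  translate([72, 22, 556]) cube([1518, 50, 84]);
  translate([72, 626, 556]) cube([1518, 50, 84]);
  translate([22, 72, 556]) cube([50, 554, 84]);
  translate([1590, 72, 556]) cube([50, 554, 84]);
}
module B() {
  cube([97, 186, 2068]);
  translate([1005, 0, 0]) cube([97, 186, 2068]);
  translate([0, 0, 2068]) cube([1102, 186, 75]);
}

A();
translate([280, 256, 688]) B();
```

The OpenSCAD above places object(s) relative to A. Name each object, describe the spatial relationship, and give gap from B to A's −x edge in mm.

The door frame's min-x is at 280; the table's min-x is 0; gap = 280 mm.

A is a table. B is a door frame. The door frame is on top of the table, centred. The gap from the door frame to the table's −x edge is 280 mm.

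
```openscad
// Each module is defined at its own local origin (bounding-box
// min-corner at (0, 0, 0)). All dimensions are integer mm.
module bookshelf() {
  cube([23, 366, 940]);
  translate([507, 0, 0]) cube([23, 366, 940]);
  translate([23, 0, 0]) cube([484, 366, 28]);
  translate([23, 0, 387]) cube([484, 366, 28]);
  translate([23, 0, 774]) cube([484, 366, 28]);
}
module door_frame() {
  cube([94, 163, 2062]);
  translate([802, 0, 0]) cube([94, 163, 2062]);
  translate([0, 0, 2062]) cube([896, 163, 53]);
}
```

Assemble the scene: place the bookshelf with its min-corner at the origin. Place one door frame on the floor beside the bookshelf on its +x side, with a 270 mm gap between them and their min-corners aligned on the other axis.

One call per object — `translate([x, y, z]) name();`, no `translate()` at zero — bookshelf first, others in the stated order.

bookshelf();
translate([800, 0, 0]) door_frame();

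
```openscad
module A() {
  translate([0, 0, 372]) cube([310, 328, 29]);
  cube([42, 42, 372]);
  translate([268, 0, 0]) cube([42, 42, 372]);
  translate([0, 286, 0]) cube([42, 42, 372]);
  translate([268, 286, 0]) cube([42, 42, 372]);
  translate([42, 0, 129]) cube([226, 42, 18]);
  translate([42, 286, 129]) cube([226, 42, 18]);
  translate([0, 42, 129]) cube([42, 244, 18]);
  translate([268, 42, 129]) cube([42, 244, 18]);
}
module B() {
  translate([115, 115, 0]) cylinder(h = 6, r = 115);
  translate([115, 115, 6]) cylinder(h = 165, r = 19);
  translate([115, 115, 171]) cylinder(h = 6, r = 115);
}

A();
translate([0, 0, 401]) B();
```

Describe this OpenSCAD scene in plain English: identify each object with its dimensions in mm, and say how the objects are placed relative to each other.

A is a four-legged stool. The seat is a 310×328×29 mm slab whose top surface is at z = 401 mm; four square legs, each 42×42 mm in cross-section, run from the floor (z = 0) to the underside of the seat, each flush with a corner of the seat. Four stretchers, 42 mm wide and 18 mm tall, connect adjacent legs with their undersides at z = 129 mm, each running between the inner faces of the legs it joins and aligned with the legs' outer faces on the other axis.

B is a spool: two coaxial disc flanges of radius 115 mm and thickness 6 mm, joined by a core cylinder of radius 19 mm and height 165 mm. The lower flange rests on z = 0 and the three cylinders share a vertical axis.

The spool is on top of the stool.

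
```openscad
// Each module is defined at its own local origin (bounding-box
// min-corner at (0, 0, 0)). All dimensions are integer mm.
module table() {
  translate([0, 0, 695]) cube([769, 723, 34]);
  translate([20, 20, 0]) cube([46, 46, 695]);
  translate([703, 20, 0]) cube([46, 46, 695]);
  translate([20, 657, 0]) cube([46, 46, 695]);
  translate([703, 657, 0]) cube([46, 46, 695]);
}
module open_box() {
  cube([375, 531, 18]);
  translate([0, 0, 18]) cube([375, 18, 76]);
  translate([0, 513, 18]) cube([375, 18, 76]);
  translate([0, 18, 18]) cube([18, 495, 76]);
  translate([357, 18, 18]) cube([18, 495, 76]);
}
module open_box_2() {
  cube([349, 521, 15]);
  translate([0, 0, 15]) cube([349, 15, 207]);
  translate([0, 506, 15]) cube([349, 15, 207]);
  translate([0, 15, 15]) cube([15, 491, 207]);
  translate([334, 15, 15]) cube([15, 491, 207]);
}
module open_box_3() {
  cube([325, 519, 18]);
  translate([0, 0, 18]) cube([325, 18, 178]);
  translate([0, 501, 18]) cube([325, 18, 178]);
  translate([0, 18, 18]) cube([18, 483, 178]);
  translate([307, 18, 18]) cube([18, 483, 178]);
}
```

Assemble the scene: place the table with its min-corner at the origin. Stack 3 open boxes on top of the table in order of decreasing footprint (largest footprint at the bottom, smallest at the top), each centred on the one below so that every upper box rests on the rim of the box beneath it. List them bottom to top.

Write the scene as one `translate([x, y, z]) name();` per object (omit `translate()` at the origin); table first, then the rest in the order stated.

table();
translate([197, 96, 729]) open_box();
translate([210, 101, 823]) open_box_2();
translate([222, 102, 1045]) open_box_3();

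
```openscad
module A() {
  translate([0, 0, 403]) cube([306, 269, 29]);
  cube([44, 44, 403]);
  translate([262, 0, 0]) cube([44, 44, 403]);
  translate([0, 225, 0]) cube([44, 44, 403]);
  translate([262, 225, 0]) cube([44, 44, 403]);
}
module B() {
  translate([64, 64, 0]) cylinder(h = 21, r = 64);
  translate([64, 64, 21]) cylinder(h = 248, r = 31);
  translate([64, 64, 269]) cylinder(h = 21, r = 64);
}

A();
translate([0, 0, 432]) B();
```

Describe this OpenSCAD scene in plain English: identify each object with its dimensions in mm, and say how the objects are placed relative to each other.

A is a simple wooden stool: a rectangular seat 306 mm (x) by 269 mm (y), 29 mm thick, top face at z = 432 mm, on four square legs, each 44×44 mm in cross-section. The legs rest on z = 0, each flush with a corner of the seat.

B is a spool: two coaxial disc flanges of radius 64 mm and thickness 21 mm, joined by a core cylinder of radius 31 mm and height 248 mm. The lower flange rests on z = 0 and the three cylinders share a vertical axis.

The spool is on top of the stool.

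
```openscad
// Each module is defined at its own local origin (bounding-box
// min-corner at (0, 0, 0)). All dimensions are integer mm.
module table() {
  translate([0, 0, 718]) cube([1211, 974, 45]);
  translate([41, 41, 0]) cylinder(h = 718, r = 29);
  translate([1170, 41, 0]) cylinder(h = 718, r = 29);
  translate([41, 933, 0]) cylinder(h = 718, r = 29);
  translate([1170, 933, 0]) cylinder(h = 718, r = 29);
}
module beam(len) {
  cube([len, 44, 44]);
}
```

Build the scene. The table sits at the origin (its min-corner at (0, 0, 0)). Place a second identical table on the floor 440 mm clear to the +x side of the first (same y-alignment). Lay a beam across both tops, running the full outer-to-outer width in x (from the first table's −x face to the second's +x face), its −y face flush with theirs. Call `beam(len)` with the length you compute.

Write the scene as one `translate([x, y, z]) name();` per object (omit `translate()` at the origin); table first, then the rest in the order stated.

table();
translate([1651, 0, 0]) table();
translate([0, 0, 763]) beam(2862);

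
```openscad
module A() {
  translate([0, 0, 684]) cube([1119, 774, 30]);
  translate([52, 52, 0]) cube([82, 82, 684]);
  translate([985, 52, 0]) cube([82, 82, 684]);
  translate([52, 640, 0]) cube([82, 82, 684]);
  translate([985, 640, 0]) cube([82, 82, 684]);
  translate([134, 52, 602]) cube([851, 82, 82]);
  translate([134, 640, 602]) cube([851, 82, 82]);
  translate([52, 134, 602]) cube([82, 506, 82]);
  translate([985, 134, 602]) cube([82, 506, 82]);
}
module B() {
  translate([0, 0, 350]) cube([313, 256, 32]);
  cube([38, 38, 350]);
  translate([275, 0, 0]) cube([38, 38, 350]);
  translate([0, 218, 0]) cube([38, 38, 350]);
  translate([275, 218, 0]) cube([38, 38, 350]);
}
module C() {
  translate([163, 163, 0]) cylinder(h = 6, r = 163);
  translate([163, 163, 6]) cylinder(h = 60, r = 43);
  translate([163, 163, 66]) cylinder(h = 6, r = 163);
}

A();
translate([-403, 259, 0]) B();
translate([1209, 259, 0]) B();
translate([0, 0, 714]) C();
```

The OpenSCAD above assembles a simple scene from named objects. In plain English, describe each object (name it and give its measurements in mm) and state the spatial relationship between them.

A is a rectangular dining table. The top is 1119×774×30 mm with its upper surface at z = 714 mm. It stands on four 82×82 mm square legs, each inset 52 mm from the nearest pair of top edges, running from the floor to the underside of the top. Four apron rails, 82 mm thick and 82 mm tall, run between adjacent legs with their top edges flush with the underside of the top and their outer faces flush with the legs' outer faces.

B is a simple wooden stool: a rectangular seat 313 mm (x) by 256 mm (y), 32 mm thick, top face at z = 382 mm, on four square legs, each 38×38 mm in cross-section. The legs rest on z = 0, each flush with a corner of the seat.

C is a spool: two coaxial disc flanges of radius 163 mm and thickness 6 mm, joined by a core cylinder of radius 43 mm and height 60 mm. The lower flange rests on z = 0 and the three cylinders share a vertical axis.

Two stools sit around the table at the −x, +x sides. The spool is on top of the table.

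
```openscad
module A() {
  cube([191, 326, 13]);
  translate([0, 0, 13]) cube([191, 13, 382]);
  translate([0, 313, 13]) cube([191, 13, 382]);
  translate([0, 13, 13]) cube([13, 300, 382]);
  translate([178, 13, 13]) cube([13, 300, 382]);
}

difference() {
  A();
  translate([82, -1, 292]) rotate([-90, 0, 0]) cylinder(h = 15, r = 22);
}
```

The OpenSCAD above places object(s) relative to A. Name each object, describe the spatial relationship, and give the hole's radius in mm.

A is an open box. The open box has a circular hole through its front wall. The hole's radius is 22 mm.

The subtracted cylinder has r = 22 mm.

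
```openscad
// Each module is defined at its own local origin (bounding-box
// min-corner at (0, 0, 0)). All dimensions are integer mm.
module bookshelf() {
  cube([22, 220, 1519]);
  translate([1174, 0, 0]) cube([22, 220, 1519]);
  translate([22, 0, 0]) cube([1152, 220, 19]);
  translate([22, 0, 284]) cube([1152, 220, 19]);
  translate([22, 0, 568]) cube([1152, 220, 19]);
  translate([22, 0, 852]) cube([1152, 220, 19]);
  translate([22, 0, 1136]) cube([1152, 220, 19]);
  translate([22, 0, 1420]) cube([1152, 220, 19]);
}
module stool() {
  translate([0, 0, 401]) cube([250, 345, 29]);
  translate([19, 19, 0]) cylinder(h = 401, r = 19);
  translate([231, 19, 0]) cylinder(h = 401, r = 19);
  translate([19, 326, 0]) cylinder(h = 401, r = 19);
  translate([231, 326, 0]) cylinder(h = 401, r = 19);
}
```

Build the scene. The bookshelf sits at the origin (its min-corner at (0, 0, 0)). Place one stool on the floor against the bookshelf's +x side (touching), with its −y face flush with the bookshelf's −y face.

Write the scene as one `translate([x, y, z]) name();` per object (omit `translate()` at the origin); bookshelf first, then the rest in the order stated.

bookshelf();
translate([1196, 0, 0]) stool();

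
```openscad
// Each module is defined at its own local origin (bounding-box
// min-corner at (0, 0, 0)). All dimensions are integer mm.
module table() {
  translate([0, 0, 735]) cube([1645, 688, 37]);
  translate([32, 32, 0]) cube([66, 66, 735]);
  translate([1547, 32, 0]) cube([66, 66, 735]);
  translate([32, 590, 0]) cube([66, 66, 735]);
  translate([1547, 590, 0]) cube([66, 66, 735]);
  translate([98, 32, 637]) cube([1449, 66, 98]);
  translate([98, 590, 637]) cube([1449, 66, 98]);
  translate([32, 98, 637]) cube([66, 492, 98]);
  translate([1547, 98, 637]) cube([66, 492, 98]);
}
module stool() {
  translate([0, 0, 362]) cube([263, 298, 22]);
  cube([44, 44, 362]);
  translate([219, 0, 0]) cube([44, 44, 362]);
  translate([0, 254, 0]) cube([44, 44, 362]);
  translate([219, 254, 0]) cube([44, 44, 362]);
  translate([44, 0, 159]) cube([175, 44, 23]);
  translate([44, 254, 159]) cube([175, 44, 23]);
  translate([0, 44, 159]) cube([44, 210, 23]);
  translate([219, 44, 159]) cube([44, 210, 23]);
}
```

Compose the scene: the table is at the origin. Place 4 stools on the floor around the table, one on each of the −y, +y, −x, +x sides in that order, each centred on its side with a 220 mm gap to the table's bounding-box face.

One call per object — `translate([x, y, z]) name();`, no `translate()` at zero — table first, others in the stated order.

table();
translate([691, -518, 0]) stool();
translate([691, 908, 0]) stool();
translate([-483, 195, 0]) stool();
translate([1865, 195, 0]) stool();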